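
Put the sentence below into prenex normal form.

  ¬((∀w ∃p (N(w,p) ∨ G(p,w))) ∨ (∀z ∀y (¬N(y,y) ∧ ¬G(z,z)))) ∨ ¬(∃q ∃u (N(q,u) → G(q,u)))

Eliminate → and ↔ using ¬ and ∨.
  ¬((∀w ∃p (N(w,p) ∨ G(p,w))) ∨ (∀z ∀y (¬N(y,y) ∧ ¬G(z,z)))) ∨ ¬(∃q ∃u (¬N(q,u) ∨ G(q,u)))
Drive negations inward (¬∀x A ≡ ∃x ¬A, ¬∃x A ≡ ∀x ¬A, De Morgan for ∧/∨):
  (∃w ∀p (¬N(w,p) ∧ ¬G(p,w))) ∧ (∃z ∃y (N(y,y) ∨ G(z,z))) ∨ (∀q ∀u (N(q,u) ∧ ¬G(q,u)))
Pull the quantifiers to the front (each side's bound variable is not free in the other side):
  ∃w ∀p ∃z ∃y ∀q ∀u (¬N(w,p) ∧ ¬G(p,w) ∧ (N(y,y) ∨ G(z,z)) ∨ N(q,u) ∧ ¬G(q,u))

∃w ∀p ∃z ∃y ∀q ∀u (¬N(w,p) ∧ ¬G(p,w) ∧ (N(y,y) ∨ G(z,z)) ∨ N(q,u) ∧ ¬G(q,u))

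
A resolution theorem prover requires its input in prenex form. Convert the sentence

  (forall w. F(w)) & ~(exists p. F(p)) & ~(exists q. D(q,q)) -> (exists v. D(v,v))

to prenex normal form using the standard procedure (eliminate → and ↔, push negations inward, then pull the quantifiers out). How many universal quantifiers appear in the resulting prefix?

First replace A → B with ¬A ∨ B.
  ~((forall w. F(w)) & ~(exists p. F(p)) & ~(exists q. D(q,q))) | (exists v. D(v,v))
Push ¬ through the quantifiers and connectives to reach negation normal form:
  (exists w. ~F(w)) | (exists p. F(p)) | (exists q. D(q,q)) | (exists v. D(v,v))
All bound variables are already distinct, so no renaming is needed.
Extract every quantifier outward, since the variables are now distinct and don't occur free across branches:
  exists w. exists p. exists q. exists v. (~F(w) | F(p) | D(q,q) | D(v,v))
The prefix is exists w exists p exists q exists v: 0 universal, 4 existential.

0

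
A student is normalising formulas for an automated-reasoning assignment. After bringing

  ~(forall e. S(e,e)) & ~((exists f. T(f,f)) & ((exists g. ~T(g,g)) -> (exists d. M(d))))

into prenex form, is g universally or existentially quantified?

existential

Eliminate → and ↔ using ¬ and ∨.
  ~(forall e. S(e,e)) & ~((exists f. T(f,f)) & (~(exists g. ~T(g,g)) | (exists d. M(d))))
Drive negations inward (¬∀x A ≡ ∃x ¬A, ¬∃x A ≡ ∀x ¬A, De Morgan for ∧/∨):
  (exists e. ~S(e,e)) & ((forall f. ~T(f,f)) | (exists g. ~T(g,g)) & (forall d. ~M(d)))
Extract every quantifier outward, since the variables are now distinct and don't occur free across branches:
  exists e. forall f. exists g. forall d. (~S(e,e) & (~T(f,f) | ~T(g,g) & ~M(d)))
The quantifier exists g sits under an even number of negations (counting the antecedent side of each →), so it remains existential.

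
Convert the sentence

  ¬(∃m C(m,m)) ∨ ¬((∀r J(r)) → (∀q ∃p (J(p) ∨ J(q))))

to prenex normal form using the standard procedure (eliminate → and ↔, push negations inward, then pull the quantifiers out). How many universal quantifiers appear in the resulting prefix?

Eliminate → and ↔ using ¬ and ∨.
  ¬(∃m C(m,m)) ∨ ¬(¬(∀r J(r)) ∨ (∀q ∃p (J(p) ∨ J(q))))
Move each ¬ inward, flipping quantifiers it crosses:
  (∀m ¬C(m,m)) ∨ (∀r J(r)) ∧ (∃q ∀p (¬J(p) ∧ ¬J(q)))
All bound variables are already distinct, so no renaming is needed.
Extract every quantifier outward, since the variables are now distinct and don't occur free across branches:
  ∀m ∀r ∃q ∀p (¬C(m,m) ∨ J(r) ∧ ¬J(p) ∧ ¬J(q))
The prefix is ∀m ∀r ∃q ∀p: 3 universal, 1 existential.

3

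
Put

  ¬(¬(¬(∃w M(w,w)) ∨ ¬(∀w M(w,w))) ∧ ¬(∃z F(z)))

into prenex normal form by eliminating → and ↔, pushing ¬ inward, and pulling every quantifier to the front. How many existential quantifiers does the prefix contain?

Drive negations inward (¬∀x A ≡ ∃x ¬A, ¬∃x A ≡ ∀x ¬A, De Morgan for ∧/∨):
  (∀w ¬M(w,w)) ∨ (∃w ¬M(w,w)) ∨ (∃z F(z))
Rename bound variables to avoid capture: w↦q.
  (∀w ¬M(w,w)) ∨ (∃q ¬M(q,q)) ∨ (∃z F(z))
Extract every quantifier outward, since the variables are now distinct and don't occur free across branches:
  ∀w ∃q ∃z (¬M(w,w) ∨ ¬M(q,q) ∨ F(z))
The prefix is ∀w ∃q ∃z: 1 universal, 2 existential.

2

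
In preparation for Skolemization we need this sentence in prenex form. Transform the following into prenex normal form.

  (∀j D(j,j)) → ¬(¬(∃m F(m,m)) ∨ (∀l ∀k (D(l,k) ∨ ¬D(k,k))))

∃j ∃m ∃l ∃k (¬D(j,j) ∨ F(m,m) ∧ ¬D(l,k) ∧ D(k,k))

Eliminate → and ↔ using ¬ and ∨.
  ¬(∀j D(j,j)) ∨ ¬(¬(∃m F(m,m)) ∨ (∀l ∀k (D(l,k) ∨ ¬D(k,k))))
Push ¬ through the quantifiers and connectives to reach negation normal form:
  (∃j ¬D(j,j)) ∨ (∃m F(m,m)) ∧ (∃l ∃k (¬D(l,k) ∧ D(k,k)))
All bound variables are already distinct, so no renaming is needed.
Finally move all quantifiers to the prefix:
  ∃j ∃m ∃l ∃k (¬D(j,j) ∨ F(m,m) ∧ ¬D(l,k) ∧ D(k,k))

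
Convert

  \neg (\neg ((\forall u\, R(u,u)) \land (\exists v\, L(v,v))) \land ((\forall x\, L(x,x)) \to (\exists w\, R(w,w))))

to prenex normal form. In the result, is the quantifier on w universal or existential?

universal

Rewrite implications/biconditionals: A → B as ¬A ∨ B.
  \neg (\neg ((\forall u\, R(u,u)) \land (\exists v\, L(v,v))) \land (\neg (\forall x\, L(x,x)) \lor (\exists w\, R(w,w))))
Move each ¬ inward, flipping quantifiers it crosses:
  (\forall u\, R(u,u)) \land (\exists v\, L(v,v)) \lor (\forall x\, L(x,x)) \land (\forall w\, \neg R(w,w))
All bound variables are already distinct, so no renaming is needed.
Pull the quantifiers to the front (each side's bound variable is not free in the other side):
  \forall u\, \exists v\, \forall x\, \forall w\, (R(u,u) \land L(v,v) \lor L(x,x) \land \neg R(w,w))
The quantifier \exists w sits under an odd number of negations (counting the antecedent side of each →), so it flips to \forall w.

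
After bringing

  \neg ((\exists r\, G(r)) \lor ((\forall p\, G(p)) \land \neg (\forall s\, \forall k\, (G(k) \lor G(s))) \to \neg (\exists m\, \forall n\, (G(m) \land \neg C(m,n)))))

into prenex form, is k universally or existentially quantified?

Eliminate → and ↔ using ¬ and ∨.
  \neg ((\exists r\, G(r)) \lor \neg ((\forall p\, G(p)) \land \neg (\forall s\, \forall k\, (G(k) \lor G(s)))) \lor \neg (\exists m\, \forall n\, (G(m) \land \neg C(m,n))))
Push ¬ through the quantifiers and connectives to reach negation normal form:
  (\forall r\, \neg G(r)) \land (\forall p\, G(p)) \land (\exists s\, \exists k\, (\neg G(k) \land \neg G(s))) \land (\exists m\, \forall n\, (G(m) \land \neg C(m,n)))
Finally move all quantifiers to the prefix:
  \forall r\, \forall p\, \exists s\, \exists k\, \exists m\, \forall n\, (\neg G(r) \land G(p) \land \neg G(k) \land \neg G(s) \land G(m) \land \neg C(m,n))
The quantifier \forall k sits under an odd number of negations (counting the antecedent side of each →), so it flips to \exists k.

existential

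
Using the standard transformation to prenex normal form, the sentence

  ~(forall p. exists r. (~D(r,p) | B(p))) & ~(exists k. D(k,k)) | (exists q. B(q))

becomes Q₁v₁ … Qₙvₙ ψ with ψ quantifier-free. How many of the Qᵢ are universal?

2

Move each ¬ inward, flipping quantifiers it crosses:
  (exists p. forall r. (D(r,p) & ~B(p))) & (forall k. ~D(k,k)) | (exists q. B(q))
All bound variables are already distinct, so no renaming is needed.
Finally move all quantifiers to the prefix:
  exists p. forall r. forall k. exists q. (D(r,p) & ~B(p) & ~D(k,k) | B(q))
The prefix is exists p forall r forall k exists q: 2 universal, 2 existential.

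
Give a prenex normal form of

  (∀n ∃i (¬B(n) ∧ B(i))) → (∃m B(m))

Rewrite implications/biconditionals: A → B as ¬A ∨ B.
  ¬(∀n ∃i (¬B(n) ∧ B(i))) ∨ (∃m B(m))
Drive negations inward (¬∀x A ≡ ∃x ¬A, ¬∃x A ≡ ∀x ¬A, De Morgan for ∧/∨):
  (∃n ∀i (B(n) ∨ ¬B(i))) ∨ (∃m B(m))
Pull the quantifiers to the front (each side's bound variable is not free in the other side):
  ∃n ∀i ∃m (B(n) ∨ ¬B(i) ∨ B(m))

∃n ∀i ∃m (B(n) ∨ ¬B(i) ∨ B(m))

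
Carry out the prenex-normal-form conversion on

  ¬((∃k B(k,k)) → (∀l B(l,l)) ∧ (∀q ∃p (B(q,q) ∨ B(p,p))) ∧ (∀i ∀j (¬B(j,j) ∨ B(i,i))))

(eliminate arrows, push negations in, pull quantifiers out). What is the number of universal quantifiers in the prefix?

Rewrite implications/biconditionals: A → B as ¬A ∨ B.
  ¬(¬(∃k B(k,k)) ∨ (∀l B(l,l)) ∧ (∀q ∃p (B(q,q) ∨ B(p,p))) ∧ (∀i ∀j (¬B(j,j) ∨ B(i,i))))
Drive negations inward (¬∀x A ≡ ∃x ¬A, ¬∃x A ≡ ∀x ¬A, De Morgan for ∧/∨):
  (∃k B(k,k)) ∧ ((∃l ¬B(l,l)) ∨ (∃q ∀p (¬B(q,q) ∧ ¬B(p,p))) ∨ (∃i ∃j (B(j,j) ∧ ¬B(i,i))))
All bound variables are already distinct, so no renaming is needed.
Finally move all quantifiers to the prefix:
  ∃k ∃l ∃q ∀p ∃i ∃j (B(k,k) ∧ (¬B(l,l) ∨ ¬B(q,q) ∧ ¬B(p,p) ∨ B(j,j) ∧ ¬B(i,i)))
The prefix is ∃k ∃l ∃q ∀p ∃i ∃j: 1 universal, 5 existential.

1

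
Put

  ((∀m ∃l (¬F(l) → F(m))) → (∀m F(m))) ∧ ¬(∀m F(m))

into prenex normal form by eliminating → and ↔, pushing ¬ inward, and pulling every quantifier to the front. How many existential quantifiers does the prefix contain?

2

First replace A → B with ¬A ∨ B.
  (¬(∀m ∃l (¬¬F(l) ∨ F(m))) ∨ (∀m F(m))) ∧ ¬(∀m F(m))
Move each ¬ inward, flipping quantifiers it crosses:
  ((∃m ∀l (¬F(l) ∧ ¬F(m))) ∨ (∀m F(m))) ∧ (∃m ¬F(m))
Standardize variables apart so no two quantifiers bind the same name: m↦v1, m↦y.
  ((∃m ∀l (¬F(l) ∧ ¬F(m))) ∨ (∀v1 F(v1))) ∧ (∃y ¬F(y))
Pull the quantifiers to the front (each side's bound variable is not free in the other side):
  ∃m ∀l ∀v1 ∃y ((¬F(l) ∧ ¬F(m) ∨ F(v1)) ∧ ¬F(y))
The prefix is ∃m ∀l ∀v1 ∃y: 2 universal, 2 existential.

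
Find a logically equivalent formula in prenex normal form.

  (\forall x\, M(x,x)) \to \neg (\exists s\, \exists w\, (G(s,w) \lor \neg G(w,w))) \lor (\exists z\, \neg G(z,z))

\exists x\, \forall s\, \forall w\, \exists z\, (\neg M(x,x) \lor \neg G(s,w) \land G(w,w) \lor \neg G(z,z))

Rewrite implications/biconditionals: A → B as ¬A ∨ B.
  \neg (\forall x\, M(x,x)) \lor \neg (\exists s\, \exists w\, (G(s,w) \lor \neg G(w,w))) \lor (\exists z\, \neg G(z,z))
Drive negations inward (¬∀x A ≡ ∃x ¬A, ¬∃x A ≡ ∀x ¬A, De Morgan for ∧/∨):
  (\exists x\, \neg M(x,x)) \lor (\forall s\, \forall w\, (\neg G(s,w) \land G(w,w))) \lor (\exists z\, \neg G(z,z))
All bound variables are already distinct, so no renaming is needed.
Finally move all quantifiers to the prefix:
  \exists x\, \forall s\, \forall w\, \exists z\, (\neg M(x,x) \lor \neg G(s,w) \land G(w,w) \lor \neg G(z,z))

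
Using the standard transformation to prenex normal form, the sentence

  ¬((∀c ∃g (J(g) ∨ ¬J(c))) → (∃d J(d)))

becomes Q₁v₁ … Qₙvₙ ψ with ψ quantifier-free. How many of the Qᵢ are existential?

Eliminate → and ↔ using ¬ and ∨.
  ¬(¬(∀c ∃g (J(g) ∨ ¬J(c))) ∨ (∃d J(d)))
Push ¬ through the quantifiers and connectives to reach negation normal form:
  (∀c ∃g (J(g) ∨ ¬J(c))) ∧ (∀d ¬J(d))
All bound variables are already distinct, so no renaming is needed.
Pull the quantifiers to the front (each side's bound variable is not free in the other side):
  ∀c ∃g ∀d ((J(g) ∨ ¬J(c)) ∧ ¬J(d))
The prefix is ∀c ∃g ∀d: 2 universal, 1 existential.

1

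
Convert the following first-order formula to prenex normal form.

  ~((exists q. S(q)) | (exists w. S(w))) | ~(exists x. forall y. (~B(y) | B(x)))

forall q. forall w. forall x. exists y. (~S(q) & ~S(w) | B(y) & ~B(x))

Move each ¬ inward, flipping quantifiers it crosses:
  (forall q. ~S(q)) & (forall w. ~S(w)) | (forall x. exists y. (B(y) & ~B(x)))
Pull the quantifiers to the front (each side's bound variable is not free in the other side):
  forall q. forall w. forall x. exists y. (~S(q) & ~S(w) | B(y) & ~B(x))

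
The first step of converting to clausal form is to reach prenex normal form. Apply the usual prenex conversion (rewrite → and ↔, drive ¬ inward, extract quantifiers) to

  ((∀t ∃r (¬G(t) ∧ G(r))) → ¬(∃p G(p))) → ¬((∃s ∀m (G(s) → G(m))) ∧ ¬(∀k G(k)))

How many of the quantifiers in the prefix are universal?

3

Rewrite implications/biconditionals: A → B as ¬A ∨ B.
  ¬(¬(∀t ∃r (¬G(t) ∧ G(r))) ∨ ¬(∃p G(p))) ∨ ¬((∃s ∀m (¬G(s) ∨ G(m))) ∧ ¬(∀k G(k)))
Drive negations inward (¬∀x A ≡ ∃x ¬A, ¬∃x A ≡ ∀x ¬A, De Morgan for ∧/∨):
  (∀t ∃r (¬G(t) ∧ G(r))) ∧ (∃p G(p)) ∨ (∀s ∃m (G(s) ∧ ¬G(m))) ∨ (∀k G(k))
All bound variables are already distinct, so no renaming is needed.
Pull the quantifiers to the front (each side's bound variable is not free in the other side):
  ∀t ∃r ∃p ∀s ∃m ∀k (¬G(t) ∧ G(r) ∧ G(p) ∨ G(s) ∧ ¬G(m) ∨ G(k))
The prefix is ∀t ∃r ∃p ∀s ∃m ∀k: 3 universal, 3 existential.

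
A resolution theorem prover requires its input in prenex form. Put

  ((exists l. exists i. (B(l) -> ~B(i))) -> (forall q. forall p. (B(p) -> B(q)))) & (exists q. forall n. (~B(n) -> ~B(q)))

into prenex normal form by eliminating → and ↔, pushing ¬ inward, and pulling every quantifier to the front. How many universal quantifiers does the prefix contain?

Eliminate → and ↔ using ¬ and ∨.
  (~(exists l. exists i. (~B(l) | ~B(i))) | (forall q. forall p. (~B(p) | B(q)))) & (exists q. forall n. (~~B(n) | ~B(q)))
Push ¬ through the quantifiers and connectives to reach negation normal form:
  ((forall l. forall i. (B(l) & B(i))) | (forall q. forall p. (~B(p) | B(q)))) & (exists q. forall n. (B(n) | ~B(q)))
Give each quantifier a distinct variable: q↦y.
  ((forall l. forall i. (B(l) & B(i))) | (forall q. forall p. (~B(p) | B(q)))) & (exists y. forall n. (B(n) | ~B(y)))
Finally move all quantifiers to the prefix:
  forall l. forall i. forall q. forall p. exists y. forall n. ((B(l) & B(i) | ~B(p) | B(q)) & (B(n) | ~B(y)))
The prefix is forall l forall i forall q forall p exists y forall n: 5 universal, 1 existential.

5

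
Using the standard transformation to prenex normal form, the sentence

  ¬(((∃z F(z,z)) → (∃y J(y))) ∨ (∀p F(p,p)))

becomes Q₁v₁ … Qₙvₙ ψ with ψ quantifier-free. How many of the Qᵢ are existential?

2

Rewrite implications/biconditionals: A → B as ¬A ∨ B.
  ¬(¬(∃z F(z,z)) ∨ (∃y J(y)) ∨ (∀p F(p,p)))
Push ¬ through the quantifiers and connectives to reach negation normal form:
  (∃z F(z,z)) ∧ (∀y ¬J(y)) ∧ (∃p ¬F(p,p))
All bound variables are already distinct, so no renaming is needed.
Pull the quantifiers to the front (each side's bound variable is not free in the other side):
  ∃z ∀y ∃p (F(z,z) ∧ ¬J(y) ∧ ¬F(p,p))
The prefix is ∃z ∀y ∃p: 1 universal, 2 existential.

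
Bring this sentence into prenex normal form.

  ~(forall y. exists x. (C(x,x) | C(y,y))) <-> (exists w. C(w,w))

forall y. exists x. exists w. forall u. exists y1. forall u1. ((C(x,x) | C(y,y) | C(w,w)) & (~C(u,u) | ~C(u1,u1) & ~C(y1,y1)))

Rewrite implications/biconditionals: A → B as ¬A ∨ B; A ↔ B as (¬A ∨ B) ∧ (¬B ∨ A).
  (~~(forall y. exists x. (C(x,x) | C(y,y))) | (exists w. C(w,w))) & (~(exists w. C(w,w)) | ~(forall y. exists x. (C(x,x) | C(y,y))))
Move each ¬ inward, flipping quantifiers it crosses:
  ((forall y. exists x. (C(x,x) | C(y,y))) | (exists w. C(w,w))) & ((forall w. ~C(w,w)) | (exists y. forall x. (~C(x,x) & ~C(y,y))))
Give each quantifier a distinct variable: w↦u, y↦y1, x↦u1.
  ((forall y. exists x. (C(x,x) | C(y,y))) | (exists w. C(w,w))) & ((forall u. ~C(u,u)) | (exists y1. forall u1. (~C(u1,u1) & ~C(y1,y1))))
Finally move all quantifiers to the prefix:
  forall y. exists x. exists w. forall u. exists y1. forall u1. ((C(x,x) | C(y,y) | C(w,w)) & (~C(u,u) | ~C(u1,u1) & ~C(y1,y1)))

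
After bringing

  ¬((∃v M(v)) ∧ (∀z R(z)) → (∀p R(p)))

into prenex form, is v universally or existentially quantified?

Rewrite implications/biconditionals: A → B as ¬A ∨ B.
  ¬(¬((∃v M(v)) ∧ (∀z R(z))) ∨ (∀p R(p)))
Drive negations inward (¬∀x A ≡ ∃x ¬A, ¬∃x A ≡ ∀x ¬A, De Morgan for ∧/∨):
  (∃v M(v)) ∧ (∀z R(z)) ∧ (∃p ¬R(p))
All bound variables are already distinct, so no renaming is needed.
Pull the quantifiers to the front (each side's bound variable is not free in the other side):
  ∃v ∀z ∃p (M(v) ∧ R(z) ∧ ¬R(p))
The quantifier ∃v sits under an even number of negations (counting the antecedent side of each →), so it remains existential.

existential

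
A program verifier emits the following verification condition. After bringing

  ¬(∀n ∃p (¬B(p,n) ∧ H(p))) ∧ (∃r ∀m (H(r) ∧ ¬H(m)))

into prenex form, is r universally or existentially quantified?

Drive negations inward (¬∀x A ≡ ∃x ¬A, ¬∃x A ≡ ∀x ¬A, De Morgan for ∧/∨):
  (∃n ∀p (B(p,n) ∨ ¬H(p))) ∧ (∃r ∀m (H(r) ∧ ¬H(m)))
All bound variables are already distinct, so no renaming is needed.
Finally move all quantifiers to the prefix:
  ∃n ∀p ∃r ∀m ((B(p,n) ∨ ¬H(p)) ∧ H(r) ∧ ¬H(m))
The quantifier ∃r sits under an even number of negations, so it remains existential.

existential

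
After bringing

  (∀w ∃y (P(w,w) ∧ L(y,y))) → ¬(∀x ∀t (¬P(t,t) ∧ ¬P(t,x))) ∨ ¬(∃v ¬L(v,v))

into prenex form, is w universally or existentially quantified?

Eliminate → and ↔ using ¬ and ∨.
  ¬(∀w ∃y (P(w,w) ∧ L(y,y))) ∨ ¬(∀x ∀t (¬P(t,t) ∧ ¬P(t,x))) ∨ ¬(∃v ¬L(v,v))
Move each ¬ inward, flipping quantifiers it crosses:
  (∃w ∀y (¬P(w,w) ∨ ¬L(y,y))) ∨ (∃x ∃t (P(t,t) ∨ P(t,x))) ∨ (∀v L(v,v))
All bound variables are already distinct, so no renaming is needed.
Extract every quantifier outward, since the variables are now distinct and don't occur free across branches:
  ∃w ∀y ∃x ∃t ∀v (¬P(w,w) ∨ ¬L(y,y) ∨ P(t,t) ∨ P(t,x) ∨ L(v,v))
The quantifier ∀w sits under an odd number of negations (counting the antecedent side of each →), so it flips to ∃w.

existential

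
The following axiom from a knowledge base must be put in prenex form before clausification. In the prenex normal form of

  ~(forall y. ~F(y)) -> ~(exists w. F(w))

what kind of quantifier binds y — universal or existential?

universal

First replace A → B with ¬A ∨ B.
  ~~(forall y. ~F(y)) | ~(exists w. F(w))
Push ¬ through the quantifiers and connectives to reach negation normal form:
  (forall y. ~F(y)) | (forall w. ~F(w))
All bound variables are already distinct, so no renaming is needed.
Pull the quantifiers to the front (each side's bound variable is not free in the other side):
  forall y. forall w. (~F(y) | ~F(w))
The quantifier forall y sits under an even number of negations (counting the antecedent side of each →), so it remains universal.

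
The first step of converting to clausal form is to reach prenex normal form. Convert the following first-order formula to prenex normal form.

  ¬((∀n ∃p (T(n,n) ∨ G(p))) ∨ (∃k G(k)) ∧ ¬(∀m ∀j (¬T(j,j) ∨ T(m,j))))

Move each ¬ inward, flipping quantifiers it crosses:
  (∃n ∀p (¬T(n,n) ∧ ¬G(p))) ∧ ((∀k ¬G(k)) ∨ (∀m ∀j (¬T(j,j) ∨ T(m,j))))
All bound variables are already distinct, so no renaming is needed.
Pull the quantifiers to the front (each side's bound variable is not free in the other side):
  ∃n ∀p ∀k ∀m ∀j (¬T(n,n) ∧ ¬G(p) ∧ (¬G(k) ∨ ¬T(j,j) ∨ T(m,j)))

∃n ∀p ∀k ∀m ∀j (¬T(n,n) ∧ ¬G(p) ∧ (¬G(k) ∨ ¬T(j,j) ∨ T(m,j)))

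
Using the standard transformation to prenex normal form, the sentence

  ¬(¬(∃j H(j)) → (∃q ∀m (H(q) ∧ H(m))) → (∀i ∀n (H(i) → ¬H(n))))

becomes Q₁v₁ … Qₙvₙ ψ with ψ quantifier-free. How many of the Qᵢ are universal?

2

Eliminate → and ↔ using ¬ and ∨.
  ¬(¬¬(∃j H(j)) ∨ ¬(∃q ∀m (H(q) ∧ H(m))) ∨ (∀i ∀n (¬H(i) ∨ ¬H(n))))
Push ¬ through the quantifiers and connectives to reach negation normal form:
  (∀j ¬H(j)) ∧ (∃q ∀m (H(q) ∧ H(m))) ∧ (∃i ∃n (H(i) ∧ H(n)))
All bound variables are already distinct, so no renaming is needed.
Pull the quantifiers to the front (each side's bound variable is not free in the other side):
  ∀j ∃q ∀m ∃i ∃n (¬H(j) ∧ H(q) ∧ H(m) ∧ H(i) ∧ H(n))
The prefix is ∀j ∃q ∀m ∃i ∃n: 2 universal, 3 existential.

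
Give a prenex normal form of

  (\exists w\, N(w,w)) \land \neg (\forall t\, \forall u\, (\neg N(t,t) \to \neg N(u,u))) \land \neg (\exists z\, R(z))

First replace A → B with ¬A ∨ B.
  (\exists w\, N(w,w)) \land \neg (\forall t\, \forall u\, (\neg \neg N(t,t) \lor \neg N(u,u))) \land \neg (\exists z\, R(z))
Move each ¬ inward, flipping quantifiers it crosses:
  (\exists w\, N(w,w)) \land (\exists t\, \exists u\, (\neg N(t,t) \land N(u,u))) \land (\forall z\, \neg R(z))
Finally move all quantifiers to the prefix:
  \exists w\, \exists t\, \exists u\, \forall z\, (N(w,w) \land \neg N(t,t) \land N(u,u) \land \neg R(z))

\exists w\, \exists t\, \exists u\, \forall z\, (N(w,w) \land \neg N(t,t) \land N(u,u) \land \neg R(z))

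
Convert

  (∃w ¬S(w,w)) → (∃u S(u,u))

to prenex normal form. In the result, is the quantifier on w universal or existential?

Rewrite implications/biconditionals: A → B as ¬A ∨ B.
  ¬(∃w ¬S(w,w)) ∨ (∃u S(u,u))
Push ¬ through the quantifiers and connectives to reach negation normal form:
  (∀w S(w,w)) ∨ (∃u S(u,u))
All bound variables are already distinct, so no renaming is needed.
Extract every quantifier outward, since the variables are now distinct and don't occur free across branches:
  ∀w ∃u (S(w,w) ∨ S(u,u))
The quantifier ∃w sits under an odd number of negations (counting the antecedent side of each →), so it flips to ∀w.

universal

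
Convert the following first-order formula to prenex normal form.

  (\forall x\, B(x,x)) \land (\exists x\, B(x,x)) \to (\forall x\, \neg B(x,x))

\exists x\, \forall u1\, \forall x1\, (\neg B(x,x) \lor \neg B(u1,u1) \lor \neg B(x1,x1))

First replace A → B with ¬A ∨ B.
  \neg ((\forall x\, B(x,x)) \land (\exists x\, B(x,x))) \lor (\forall x\, \neg B(x,x))
Push ¬ through the quantifiers and connectives to reach negation normal form:
  (\exists x\, \neg B(x,x)) \lor (\forall x\, \neg B(x,x)) \lor (\forall x\, \neg B(x,x))
Rename bound variables to avoid capture: x↦u1, x↦x1.
  (\exists x\, \neg B(x,x)) \lor (\forall u1\, \neg B(u1,u1)) \lor (\forall x1\, \neg B(x1,x1))
Finally move all quantifiers to the prefix:
  \exists x\, \forall u1\, \forall x1\, (\neg B(x,x) \lor \neg B(u1,u1) \lor \neg B(x1,x1))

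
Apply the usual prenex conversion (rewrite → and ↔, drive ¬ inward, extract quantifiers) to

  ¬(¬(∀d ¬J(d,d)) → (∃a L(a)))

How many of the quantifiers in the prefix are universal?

First replace A → B with ¬A ∨ B.
  ¬(¬¬(∀d ¬J(d,d)) ∨ (∃a L(a)))
Move each ¬ inward, flipping quantifiers it crosses:
  (∃d J(d,d)) ∧ (∀a ¬L(a))
All bound variables are already distinct, so no renaming is needed.
Extract every quantifier outward, since the variables are now distinct and don't occur free across branches:
  ∃d ∀a (J(d,d) ∧ ¬L(a))
The prefix is ∃d ∀a: 1 universal, 1 existential.

1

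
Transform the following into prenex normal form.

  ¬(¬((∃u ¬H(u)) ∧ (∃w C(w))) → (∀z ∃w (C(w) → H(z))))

First replace A → B with ¬A ∨ B.
  ¬(¬¬((∃u ¬H(u)) ∧ (∃w C(w))) ∨ (∀z ∃w (¬C(w) ∨ H(z))))
Drive negations inward (¬∀x A ≡ ∃x ¬A, ¬∃x A ≡ ∀x ¬A, De Morgan for ∧/∨):
  ((∀u H(u)) ∨ (∀w ¬C(w))) ∧ (∃z ∀w (C(w) ∧ ¬H(z)))
Standardize variables apart so no two quantifiers bind the same name: w↦x.
  ((∀u H(u)) ∨ (∀w ¬C(w))) ∧ (∃z ∀x (C(x) ∧ ¬H(z)))
Finally move all quantifiers to the prefix:
  ∀u ∀w ∃z ∀x ((H(u) ∨ ¬C(w)) ∧ C(x) ∧ ¬H(z))

∀u ∀w ∃z ∀x ((H(u) ∨ ¬C(w)) ∧ C(x) ∧ ¬H(z))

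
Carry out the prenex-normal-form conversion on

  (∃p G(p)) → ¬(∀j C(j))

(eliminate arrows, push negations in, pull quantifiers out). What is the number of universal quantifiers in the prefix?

1

First replace A → B with ¬A ∨ B.
  ¬(∃p G(p)) ∨ ¬(∀j C(j))
Drive negations inward (¬∀x A ≡ ∃x ¬A, ¬∃x A ≡ ∀x ¬A, De Morgan for ∧/∨):
  (∀p ¬G(p)) ∨ (∃j ¬C(j))
All bound variables are already distinct, so no renaming is needed.
Finally move all quantifiers to the prefix:
  ∀p ∃j (¬G(p) ∨ ¬C(j))
The prefix is ∀p ∃j: 1 universal, 1 existential.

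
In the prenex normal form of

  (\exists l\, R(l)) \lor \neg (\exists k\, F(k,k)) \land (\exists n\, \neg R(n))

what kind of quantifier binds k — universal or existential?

Push ¬ through the quantifiers and connectives to reach negation normal form:
  (\exists l\, R(l)) \lor (\forall k\, \neg F(k,k)) \land (\exists n\, \neg R(n))
Finally move all quantifiers to the prefix:
  \exists l\, \forall k\, \exists n\, (R(l) \lor \neg F(k,k) \land \neg R(n))
The quantifier \exists k sits under an odd number of negations, so it flips to \forall k.

universal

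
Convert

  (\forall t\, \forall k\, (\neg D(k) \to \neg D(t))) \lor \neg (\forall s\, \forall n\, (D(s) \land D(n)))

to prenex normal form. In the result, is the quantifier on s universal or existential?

Rewrite implications/biconditionals: A → B as ¬A ∨ B.
  (\forall t\, \forall k\, (\neg \neg D(k) \lor \neg D(t))) \lor \neg (\forall s\, \forall n\, (D(s) \land D(n)))
Drive negations inward (¬∀x A ≡ ∃x ¬A, ¬∃x A ≡ ∀x ¬A, De Morgan for ∧/∨):
  (\forall t\, \forall k\, (D(k) \lor \neg D(t))) \lor (\exists s\, \exists n\, (\neg D(s) \lor \neg D(n)))
Finally move all quantifiers to the prefix:
  \forall t\, \forall k\, \exists s\, \exists n\, (D(k) \lor \neg D(t) \lor \neg D(s) \lor \neg D(n))
The quantifier \forall s sits under an odd number of negations (counting the antecedent side of each →), so it flips to \exists s.

existential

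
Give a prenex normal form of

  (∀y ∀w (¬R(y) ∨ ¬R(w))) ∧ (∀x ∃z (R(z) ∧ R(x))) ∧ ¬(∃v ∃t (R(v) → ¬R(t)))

∀y ∀w ∀x ∃z ∀v ∀t ((¬R(y) ∨ ¬R(w)) ∧ R(z) ∧ R(x) ∧ R(v) ∧ R(t))

Eliminate → and ↔ using ¬ and ∨.
  (∀y ∀w (¬R(y) ∨ ¬R(w))) ∧ (∀x ∃z (R(z) ∧ R(x))) ∧ ¬(∃v ∃t (¬R(v) ∨ ¬R(t)))
Push ¬ through the quantifiers and connectives to reach negation normal form:
  (∀y ∀w (¬R(y) ∨ ¬R(w))) ∧ (∀x ∃z (R(z) ∧ R(x))) ∧ (∀v ∀t (R(v) ∧ R(t)))
Finally move all quantifiers to the prefix:
  ∀y ∀w ∀x ∃z ∀v ∀t ((¬R(y) ∨ ¬R(w)) ∧ R(z) ∧ R(x) ∧ R(v) ∧ R(t))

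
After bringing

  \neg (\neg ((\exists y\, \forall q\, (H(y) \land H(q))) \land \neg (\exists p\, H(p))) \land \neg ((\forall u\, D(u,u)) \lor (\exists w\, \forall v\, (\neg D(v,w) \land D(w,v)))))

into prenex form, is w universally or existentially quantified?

Move each ¬ inward, flipping quantifiers it crosses:
  (\exists y\, \forall q\, (H(y) \land H(q))) \land (\forall p\, \neg H(p)) \lor (\forall u\, D(u,u)) \lor (\exists w\, \forall v\, (\neg D(v,w) \land D(w,v)))
All bound variables are already distinct, so no renaming is needed.
Extract every quantifier outward, since the variables are now distinct and don't occur free across branches:
  \exists y\, \forall q\, \forall p\, \forall u\, \exists w\, \forall v\, (H(y) \land H(q) \land \neg H(p) \lor D(u,u) \lor \neg D(v,w) \land D(w,v))
The quantifier \exists w sits under an even number of negations, so it remains existential.

existential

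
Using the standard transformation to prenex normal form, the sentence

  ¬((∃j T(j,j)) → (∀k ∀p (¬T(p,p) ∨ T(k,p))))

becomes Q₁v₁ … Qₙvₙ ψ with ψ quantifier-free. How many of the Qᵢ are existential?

3

Rewrite implications/biconditionals: A → B as ¬A ∨ B.
  ¬(¬(∃j T(j,j)) ∨ (∀k ∀p (¬T(p,p) ∨ T(k,p))))
Move each ¬ inward, flipping quantifiers it crosses:
  (∃j T(j,j)) ∧ (∃k ∃p (T(p,p) ∧ ¬T(k,p)))
All bound variables are already distinct, so no renaming is needed.
Extract every quantifier outward, since the variables are now distinct and don't occur free across branches:
  ∃j ∃k ∃p (T(j,j) ∧ T(p,p) ∧ ¬T(k,p))
The prefix is ∃j ∃k ∃p: 0 universal, 3 existential.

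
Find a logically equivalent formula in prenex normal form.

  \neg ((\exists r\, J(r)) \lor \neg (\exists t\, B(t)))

Push ¬ through the quantifiers and connectives to reach negation normal form:
  (\forall r\, \neg J(r)) \land (\exists t\, B(t))
All bound variables are already distinct, so no renaming is needed.
Finally move all quantifiers to the prefix:
  \forall r\, \exists t\, (\neg J(r) \land B(t))

\forall r\, \exists t\, (\neg J(r) \land B(t))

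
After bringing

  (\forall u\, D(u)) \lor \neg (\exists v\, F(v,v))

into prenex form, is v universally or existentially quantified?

universal

Move each ¬ inward, flipping quantifiers it crosses:
  (\forall u\, D(u)) \lor (\forall v\, \neg F(v,v))
All bound variables are already distinct, so no renaming is needed.
Finally move all quantifiers to the prefix:
  \forall u\, \forall v\, (D(u) \lor \neg F(v,v))
The quantifier \exists v sits under an odd number of negations, so it flips to \forall v.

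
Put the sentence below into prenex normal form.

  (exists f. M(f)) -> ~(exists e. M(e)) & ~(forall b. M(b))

forall f. forall e. exists b. (~M(f) | ~M(e) & ~M(b))

First replace A → B with ¬A ∨ B.
  ~(exists f. M(f)) | ~(exists e. M(e)) & ~(forall b. M(b))
Drive negations inward (¬∀x A ≡ ∃x ¬A, ¬∃x A ≡ ∀x ¬A, De Morgan for ∧/∨):
  (forall f. ~M(f)) | (forall e. ~M(e)) & (exists b. ~M(b))
All bound variables are already distinct, so no renaming is needed.
Extract every quantifier outward, since the variables are now distinct and don't occur free across branches:
  forall f. forall e. exists b. (~M(f) | ~M(e) & ~M(b))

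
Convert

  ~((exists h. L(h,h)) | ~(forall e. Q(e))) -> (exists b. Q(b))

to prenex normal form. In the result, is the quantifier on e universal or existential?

existential

Rewrite implications/biconditionals: A → B as ¬A ∨ B.
  ~~((exists h. L(h,h)) | ~(forall e. Q(e))) | (exists b. Q(b))
Drive negations inward (¬∀x A ≡ ∃x ¬A, ¬∃x A ≡ ∀x ¬A, De Morgan for ∧/∨):
  (exists h. L(h,h)) | (exists e. ~Q(e)) | (exists b. Q(b))
Finally move all quantifiers to the prefix:
  exists h. exists e. exists b. (L(h,h) | ~Q(e) | Q(b))
The quantifier forall e sits under an odd number of negations (counting the antecedent side of each →), so it flips to exists e.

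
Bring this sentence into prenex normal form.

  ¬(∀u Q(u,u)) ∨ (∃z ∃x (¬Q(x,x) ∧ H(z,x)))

Move each ¬ inward, flipping quantifiers it crosses:
  (∃u ¬Q(u,u)) ∨ (∃z ∃x (¬Q(x,x) ∧ H(z,x)))
All bound variables are already distinct, so no renaming is needed.
Finally move all quantifiers to the prefix:
  ∃u ∃z ∃x (¬Q(u,u) ∨ ¬Q(x,x) ∧ H(z,x))

∃u ∃z ∃x (¬Q(u,u) ∨ ¬Q(x,x) ∧ H(z,x))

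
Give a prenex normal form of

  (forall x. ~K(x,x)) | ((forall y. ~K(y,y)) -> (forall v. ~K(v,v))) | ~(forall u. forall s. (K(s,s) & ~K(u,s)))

First replace A → B with ¬A ∨ B.
  (forall x. ~K(x,x)) | ~(forall y. ~K(y,y)) | (forall v. ~K(v,v)) | ~(forall u. forall s. (K(s,s) & ~K(u,s)))
Move each ¬ inward, flipping quantifiers it crosses:
  (forall x. ~K(x,x)) | (exists y. K(y,y)) | (forall v. ~K(v,v)) | (exists u. exists s. (~K(s,s) | K(u,s)))
Finally move all quantifiers to the prefix:
  forall x. exists y. forall v. exists u. exists s. (~K(x,x) | K(y,y) | ~K(v,v) | ~K(s,s) | K(u,s))

forall x. exists y. forall v. exists u. exists s. (~K(x,x) | K(y,y) | ~K(v,v) | ~K(s,s) | K(u,s))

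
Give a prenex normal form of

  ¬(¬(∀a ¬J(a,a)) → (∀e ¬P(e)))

∃a ∃e (J(a,a) ∧ P(e))

First replace A → B with ¬A ∨ B.
  ¬(¬¬(∀a ¬J(a,a)) ∨ (∀e ¬P(e)))
Push ¬ through the quantifiers and connectives to reach negation normal form:
  (∃a J(a,a)) ∧ (∃e P(e))
All bound variables are already distinct, so no renaming is needed.
Extract every quantifier outward, since the variables are now distinct and don't occur free across branches:
  ∃a ∃e (J(a,a) ∧ P(e))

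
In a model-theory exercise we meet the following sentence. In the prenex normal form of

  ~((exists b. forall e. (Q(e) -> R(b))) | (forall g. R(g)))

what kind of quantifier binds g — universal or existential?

existential

First replace A → B with ¬A ∨ B.
  ~((exists b. forall e. (~Q(e) | R(b))) | (forall g. R(g)))
Drive negations inward (¬∀x A ≡ ∃x ¬A, ¬∃x A ≡ ∀x ¬A, De Morgan for ∧/∨):
  (forall b. exists e. (Q(e) & ~R(b))) & (exists g. ~R(g))
Finally move all quantifiers to the prefix:
  forall b. exists e. exists g. (Q(e) & ~R(b) & ~R(g))
The quantifier forall g sits under an odd number of negations (counting the antecedent side of each →), so it flips to exists g.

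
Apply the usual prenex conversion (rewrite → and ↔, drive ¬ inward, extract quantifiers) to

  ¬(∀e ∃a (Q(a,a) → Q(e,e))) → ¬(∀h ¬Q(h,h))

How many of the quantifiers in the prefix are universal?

1

Eliminate → and ↔ using ¬ and ∨.
  ¬¬(∀e ∃a (¬Q(a,a) ∨ Q(e,e))) ∨ ¬(∀h ¬Q(h,h))
Drive negations inward (¬∀x A ≡ ∃x ¬A, ¬∃x A ≡ ∀x ¬A, De Morgan for ∧/∨):
  (∀e ∃a (¬Q(a,a) ∨ Q(e,e))) ∨ (∃h Q(h,h))
Pull the quantifiers to the front (each side's bound variable is not free in the other side):
  ∀e ∃a ∃h (¬Q(a,a) ∨ Q(e,e) ∨ Q(h,h))
The prefix is ∀e ∃a ∃h: 1 universal, 2 existential.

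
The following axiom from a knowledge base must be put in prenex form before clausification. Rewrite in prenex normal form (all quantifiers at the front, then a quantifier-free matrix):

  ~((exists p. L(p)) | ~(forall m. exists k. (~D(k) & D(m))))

forall p. forall m. exists k. (~L(p) & ~D(k) & D(m))

Push ¬ through the quantifiers and connectives to reach negation normal form:
  (forall p. ~L(p)) & (forall m. exists k. (~D(k) & D(m)))
Finally move all quantifiers to the prefix:
  forall p. forall m. exists k. (~L(p) & ~D(k) & D(m))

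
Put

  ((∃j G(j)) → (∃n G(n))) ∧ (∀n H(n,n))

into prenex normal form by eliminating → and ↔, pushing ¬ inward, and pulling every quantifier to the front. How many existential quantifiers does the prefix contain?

Eliminate → and ↔ using ¬ and ∨.
  (¬(∃j G(j)) ∨ (∃n G(n))) ∧ (∀n H(n,n))
Drive negations inward (¬∀x A ≡ ∃x ¬A, ¬∃x A ≡ ∀x ¬A, De Morgan for ∧/∨):
  ((∀j ¬G(j)) ∨ (∃n G(n))) ∧ (∀n H(n,n))
Standardize variables apart so no two quantifiers bind the same name: n↦q.
  ((∀j ¬G(j)) ∨ (∃n G(n))) ∧ (∀q H(q,q))
Pull the quantifiers to the front (each side's bound variable is not free in the other side):
  ∀j ∃n ∀q ((¬G(j) ∨ G(n)) ∧ H(q,q))
The prefix is ∀j ∃n ∀q: 2 universal, 1 existential.

1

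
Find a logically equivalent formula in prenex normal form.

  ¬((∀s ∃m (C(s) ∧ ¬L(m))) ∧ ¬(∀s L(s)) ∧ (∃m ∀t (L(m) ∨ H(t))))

Move each ¬ inward, flipping quantifiers it crosses:
  (∃s ∀m (¬C(s) ∨ L(m))) ∨ (∀s L(s)) ∨ (∀m ∃t (¬L(m) ∧ ¬H(t)))
Give each quantifier a distinct variable: s↦w1, m↦q.
  (∃s ∀m (¬C(s) ∨ L(m))) ∨ (∀w1 L(w1)) ∨ (∀q ∃t (¬L(q) ∧ ¬H(t)))
Finally move all quantifiers to the prefix:
  ∃s ∀m ∀w1 ∀q ∃t (¬C(s) ∨ L(m) ∨ L(w1) ∨ ¬L(q) ∧ ¬H(t))

∃s ∀m ∀w1 ∀q ∃t (¬C(s) ∨ L(m) ∨ L(w1) ∨ ¬L(q) ∧ ¬H(t))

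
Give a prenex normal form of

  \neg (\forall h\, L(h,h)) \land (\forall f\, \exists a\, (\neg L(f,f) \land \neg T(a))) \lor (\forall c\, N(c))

Move each ¬ inward, flipping quantifiers it crosses:
  (\exists h\, \neg L(h,h)) \land (\forall f\, \exists a\, (\neg L(f,f) \land \neg T(a))) \lor (\forall c\, N(c))
All bound variables are already distinct, so no renaming is needed.
Finally move all quantifiers to the prefix:
  \exists h\, \forall f\, \exists a\, \forall c\, (\neg L(h,h) \land \neg L(f,f) \land \neg T(a) \lor N(c))

\exists h\, \forall f\, \exists a\, \forall c\, (\neg L(h,h) \land \neg L(f,f) \land \neg T(a) \lor N(c))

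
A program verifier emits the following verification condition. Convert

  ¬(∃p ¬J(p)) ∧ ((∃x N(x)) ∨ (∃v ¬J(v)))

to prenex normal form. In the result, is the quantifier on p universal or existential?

universal

Push ¬ through the quantifiers and connectives to reach negation normal form:
  (∀p J(p)) ∧ ((∃x N(x)) ∨ (∃v ¬J(v)))
All bound variables are already distinct, so no renaming is needed.
Pull the quantifiers to the front (each side's bound variable is not free in the other side):
  ∀p ∃x ∃v (J(p) ∧ (N(x) ∨ ¬J(v)))
The quantifier ∃p sits under an odd number of negations, so it flips to ∀p.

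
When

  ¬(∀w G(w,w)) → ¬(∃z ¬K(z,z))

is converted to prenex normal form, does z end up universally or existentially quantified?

Eliminate → and ↔ using ¬ and ∨.
  ¬¬(∀w G(w,w)) ∨ ¬(∃z ¬K(z,z))
Move each ¬ inward, flipping quantifiers it crosses:
  (∀w G(w,w)) ∨ (∀z K(z,z))
All bound variables are already distinct, so no renaming is needed.
Pull the quantifiers to the front (each side's bound variable is not free in the other side):
  ∀w ∀z (G(w,w) ∨ K(z,z))
The quantifier ∃z sits under an odd number of negations (counting the antecedent side of each →), so it flips to ∀z.

universal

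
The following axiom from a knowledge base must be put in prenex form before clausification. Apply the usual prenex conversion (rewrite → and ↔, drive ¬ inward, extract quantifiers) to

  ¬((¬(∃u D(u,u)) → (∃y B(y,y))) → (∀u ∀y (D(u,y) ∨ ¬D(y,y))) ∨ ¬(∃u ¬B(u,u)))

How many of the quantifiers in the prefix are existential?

Rewrite implications/biconditionals: A → B as ¬A ∨ B.
  ¬(¬(¬¬(∃u D(u,u)) ∨ (∃y B(y,y))) ∨ (∀u ∀y (D(u,y) ∨ ¬D(y,y))) ∨ ¬(∃u ¬B(u,u)))
Push ¬ through the quantifiers and connectives to reach negation normal form:
  ((∃u D(u,u)) ∨ (∃y B(y,y))) ∧ (∃u ∃y (¬D(u,y) ∧ D(y,y))) ∧ (∃u ¬B(u,u))
Rename bound variables to avoid capture: u↦s, y↦r, u↦a.
  ((∃u D(u,u)) ∨ (∃y B(y,y))) ∧ (∃s ∃r (¬D(s,r) ∧ D(r,r))) ∧ (∃a ¬B(a,a))
Pull the quantifiers to the front (each side's bound variable is not free in the other side):
  ∃u ∃y ∃s ∃r ∃a ((D(u,u) ∨ B(y,y)) ∧ ¬D(s,r) ∧ D(r,r) ∧ ¬B(a,a))
The prefix is ∃u ∃y ∃s ∃r ∃a: 0 universal, 5 existential.

5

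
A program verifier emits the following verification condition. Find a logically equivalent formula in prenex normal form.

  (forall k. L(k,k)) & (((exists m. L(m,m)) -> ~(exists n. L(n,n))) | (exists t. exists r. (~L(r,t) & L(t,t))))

forall k. forall m. forall n. exists t. exists r. (L(k,k) & (~L(m,m) | ~L(n,n) | ~L(r,t) & L(t,t)))

First replace A → B with ¬A ∨ B.
  (forall k. L(k,k)) & (~(exists m. L(m,m)) | ~(exists n. L(n,n)) | (exists t. exists r. (~L(r,t) & L(t,t))))
Move each ¬ inward, flipping quantifiers it crosses:
  (forall k. L(k,k)) & ((forall m. ~L(m,m)) | (forall n. ~L(n,n)) | (exists t. exists r. (~L(r,t) & L(t,t))))
Pull the quantifiers to the front (each side's bound variable is not free in the other side):
  forall k. forall m. forall n. exists t. exists r. (L(k,k) & (~L(m,m) | ~L(n,n) | ~L(r,t) & L(t,t)))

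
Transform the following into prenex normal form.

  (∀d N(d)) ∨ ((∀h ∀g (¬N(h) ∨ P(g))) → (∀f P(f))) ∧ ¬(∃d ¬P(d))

∀d ∃h ∃g ∀f ∀b (N(d) ∨ (N(h) ∧ ¬P(g) ∨ P(f)) ∧ P(b))

Rewrite implications/biconditionals: A → B as ¬A ∨ B.
  (∀d N(d)) ∨ (¬(∀h ∀g (¬N(h) ∨ P(g))) ∨ (∀f P(f))) ∧ ¬(∃d ¬P(d))
Move each ¬ inward, flipping quantifiers it crosses:
  (∀d N(d)) ∨ ((∃h ∃g (N(h) ∧ ¬P(g))) ∨ (∀f P(f))) ∧ (∀d P(d))
Give each quantifier a distinct variable: d↦b.
  (∀d N(d)) ∨ ((∃h ∃g (N(h) ∧ ¬P(g))) ∨ (∀f P(f))) ∧ (∀b P(b))
Finally move all quantifiers to the prefix:
  ∀d ∃h ∃g ∀f ∀b (N(d) ∨ (N(h) ∧ ¬P(g) ∨ P(f)) ∧ P(b))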